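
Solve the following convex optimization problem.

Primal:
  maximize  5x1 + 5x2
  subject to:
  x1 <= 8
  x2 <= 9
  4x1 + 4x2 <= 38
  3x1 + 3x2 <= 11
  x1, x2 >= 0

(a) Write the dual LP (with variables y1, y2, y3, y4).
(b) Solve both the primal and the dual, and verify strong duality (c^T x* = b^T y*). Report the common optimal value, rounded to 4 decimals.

The standard primal-dual pair for 'max c^T x s.t. A x <= b, x >= 0' is:
  Dual:  min b^T y  s.t.  A^T y >= c,  y >= 0.

So the dual LP is:
  minimize  8y1 + 9y2 + 38y3 + 11y4
  subject to:
    y1 + 4y3 + 3y4 >= 5
    y2 + 4y3 + 3y4 >= 5
    y1, y2, y3, y4 >= 0

Solving the primal: x* = (3.6667, 0).
  primal value c^T x* = 18.3333.
Solving the dual: y* = (0, 0, 0, 1.6667).
  dual value b^T y* = 18.3333.
Strong duality: c^T x* = b^T y*. Confirmed.

18.3333


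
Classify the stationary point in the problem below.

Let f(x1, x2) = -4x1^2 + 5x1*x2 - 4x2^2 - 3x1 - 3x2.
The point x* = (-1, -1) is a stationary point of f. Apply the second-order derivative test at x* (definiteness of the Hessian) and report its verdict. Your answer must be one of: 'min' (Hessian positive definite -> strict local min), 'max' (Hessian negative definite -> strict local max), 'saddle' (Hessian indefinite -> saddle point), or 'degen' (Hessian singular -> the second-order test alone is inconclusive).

Compute the Hessian H = grad^2 f:
  H = [[-8, 5], [5, -8]]
Verify stationarity: grad f(x*) = H x* + g = (0, 0).
Eigenvalues of H: -13, -3.
Both eigenvalues < 0, so H is negative definite -> x* is a strict local max.

max


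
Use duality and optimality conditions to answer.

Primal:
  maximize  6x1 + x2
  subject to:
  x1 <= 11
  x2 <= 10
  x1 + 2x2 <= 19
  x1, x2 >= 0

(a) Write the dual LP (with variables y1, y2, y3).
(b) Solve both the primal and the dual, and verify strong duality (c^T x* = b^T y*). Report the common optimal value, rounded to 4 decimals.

The standard primal-dual pair for 'max c^T x s.t. A x <= b, x >= 0' is:
  Dual:  min b^T y  s.t.  A^T y >= c,  y >= 0.

So the dual LP is:
  minimize  11y1 + 10y2 + 19y3
  subject to:
    y1 + y3 >= 6
    y2 + 2y3 >= 1
    y1, y2, y3 >= 0

Solving the primal: x* = (11, 4).
  primal value c^T x* = 70.
Solving the dual: y* = (5.5, 0, 0.5).
  dual value b^T y* = 70.
Strong duality: c^T x* = b^T y*. Confirmed.

70


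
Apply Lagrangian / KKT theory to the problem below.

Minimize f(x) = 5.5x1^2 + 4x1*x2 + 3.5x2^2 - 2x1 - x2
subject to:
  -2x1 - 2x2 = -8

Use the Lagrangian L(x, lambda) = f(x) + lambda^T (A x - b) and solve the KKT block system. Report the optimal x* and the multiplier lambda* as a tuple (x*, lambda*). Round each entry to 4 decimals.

Form the Lagrangian:
  L(x, lambda) = (1/2) x^T Q x + c^T x + lambda^T (A x - b)
Stationarity (grad_x L = 0): Q x + c + A^T lambda = 0.
Primal feasibility: A x = b.

This gives the KKT block system:
  [ Q   A^T ] [ x     ]   [-c ]
  [ A    0  ] [ lambda ] = [ b ]

Solving the linear system:
  x*      = (1.3, 2.7)
  lambda* = (11.55)
  f(x*)   = 43.55

x* = (1.3, 2.7), lambda* = (11.55)


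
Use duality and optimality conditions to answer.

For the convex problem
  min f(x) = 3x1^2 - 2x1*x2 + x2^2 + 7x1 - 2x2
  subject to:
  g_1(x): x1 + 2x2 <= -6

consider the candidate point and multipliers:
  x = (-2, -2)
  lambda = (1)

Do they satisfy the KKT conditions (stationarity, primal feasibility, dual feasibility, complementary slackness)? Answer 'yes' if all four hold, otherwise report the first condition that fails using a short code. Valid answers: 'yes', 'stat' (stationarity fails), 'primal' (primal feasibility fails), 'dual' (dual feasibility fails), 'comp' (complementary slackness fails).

Gradient of f: grad f(x) = Q x + c = (-1, -2)
Constraint values g_i(x) = a_i^T x - b_i:
  g_1((-2, -2)) = 0
Stationarity residual: grad f(x) + sum_i lambda_i a_i = (0, 0)
  -> stationarity OK
Primal feasibility (all g_i <= 0): OK
Dual feasibility (all lambda_i >= 0): OK
Complementary slackness (lambda_i * g_i(x) = 0 for all i): OK

Verdict: yes, KKT holds.

yes


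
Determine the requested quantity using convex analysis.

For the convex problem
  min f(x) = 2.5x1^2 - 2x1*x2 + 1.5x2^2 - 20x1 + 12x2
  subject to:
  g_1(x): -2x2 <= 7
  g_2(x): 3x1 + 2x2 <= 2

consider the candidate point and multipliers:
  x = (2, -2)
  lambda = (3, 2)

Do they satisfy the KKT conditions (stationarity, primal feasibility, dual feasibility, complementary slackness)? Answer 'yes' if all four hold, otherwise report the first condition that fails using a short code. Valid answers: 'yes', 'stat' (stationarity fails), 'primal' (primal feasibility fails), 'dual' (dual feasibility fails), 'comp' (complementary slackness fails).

Gradient of f: grad f(x) = Q x + c = (-6, 2)
Constraint values g_i(x) = a_i^T x - b_i:
  g_1((2, -2)) = -3
  g_2((2, -2)) = 0
Stationarity residual: grad f(x) + sum_i lambda_i a_i = (0, 0)
  -> stationarity OK
Primal feasibility (all g_i <= 0): OK
Dual feasibility (all lambda_i >= 0): OK
Complementary slackness (lambda_i * g_i(x) = 0 for all i): FAILS

Verdict: the first failing condition is complementary_slackness -> comp.

comp


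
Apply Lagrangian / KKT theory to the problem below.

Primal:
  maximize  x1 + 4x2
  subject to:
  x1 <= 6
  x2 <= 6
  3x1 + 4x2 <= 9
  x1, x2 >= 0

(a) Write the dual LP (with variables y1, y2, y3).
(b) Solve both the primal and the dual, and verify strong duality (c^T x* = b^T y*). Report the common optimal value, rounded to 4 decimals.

The standard primal-dual pair for 'max c^T x s.t. A x <= b, x >= 0' is:
  Dual:  min b^T y  s.t.  A^T y >= c,  y >= 0.

So the dual LP is:
  minimize  6y1 + 6y2 + 9y3
  subject to:
    y1 + 3y3 >= 1
    y2 + 4y3 >= 4
    y1, y2, y3 >= 0

Solving the primal: x* = (0, 2.25).
  primal value c^T x* = 9.
Solving the dual: y* = (0, 0, 1).
  dual value b^T y* = 9.
Strong duality: c^T x* = b^T y*. Confirmed.

9


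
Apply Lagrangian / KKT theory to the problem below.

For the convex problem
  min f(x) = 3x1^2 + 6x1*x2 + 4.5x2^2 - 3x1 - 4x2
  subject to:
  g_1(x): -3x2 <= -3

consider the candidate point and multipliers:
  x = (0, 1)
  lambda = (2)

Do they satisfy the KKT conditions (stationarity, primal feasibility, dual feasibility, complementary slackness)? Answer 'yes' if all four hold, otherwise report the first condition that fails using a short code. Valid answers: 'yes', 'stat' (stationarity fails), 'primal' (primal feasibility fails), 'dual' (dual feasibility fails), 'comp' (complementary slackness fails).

Gradient of f: grad f(x) = Q x + c = (3, 5)
Constraint values g_i(x) = a_i^T x - b_i:
  g_1((0, 1)) = 0
Stationarity residual: grad f(x) + sum_i lambda_i a_i = (3, -1)
  -> stationarity FAILS
Primal feasibility (all g_i <= 0): OK
Dual feasibility (all lambda_i >= 0): OK
Complementary slackness (lambda_i * g_i(x) = 0 for all i): OK

Verdict: the first failing condition is stationarity -> stat.

stat


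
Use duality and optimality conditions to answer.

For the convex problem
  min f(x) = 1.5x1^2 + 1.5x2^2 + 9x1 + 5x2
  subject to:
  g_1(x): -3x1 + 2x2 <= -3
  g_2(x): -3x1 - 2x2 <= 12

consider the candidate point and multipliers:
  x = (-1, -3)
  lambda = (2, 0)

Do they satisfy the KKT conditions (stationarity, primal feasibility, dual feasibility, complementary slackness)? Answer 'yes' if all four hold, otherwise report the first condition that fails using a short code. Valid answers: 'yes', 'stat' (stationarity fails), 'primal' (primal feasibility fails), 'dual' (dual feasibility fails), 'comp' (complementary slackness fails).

Gradient of f: grad f(x) = Q x + c = (6, -4)
Constraint values g_i(x) = a_i^T x - b_i:
  g_1((-1, -3)) = 0
  g_2((-1, -3)) = -3
Stationarity residual: grad f(x) + sum_i lambda_i a_i = (0, 0)
  -> stationarity OK
Primal feasibility (all g_i <= 0): OK
Dual feasibility (all lambda_i >= 0): OK
Complementary slackness (lambda_i * g_i(x) = 0 for all i): OK

Verdict: yes, KKT holds.

yes


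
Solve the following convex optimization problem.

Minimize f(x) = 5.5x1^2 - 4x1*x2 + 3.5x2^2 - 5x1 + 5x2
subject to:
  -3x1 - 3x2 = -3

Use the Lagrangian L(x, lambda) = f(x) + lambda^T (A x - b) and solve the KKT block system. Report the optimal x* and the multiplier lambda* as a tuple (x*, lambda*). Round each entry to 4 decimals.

Form the Lagrangian:
  L(x, lambda) = (1/2) x^T Q x + c^T x + lambda^T (A x - b)
Stationarity (grad_x L = 0): Q x + c + A^T lambda = 0.
Primal feasibility: A x = b.

This gives the KKT block system:
  [ Q   A^T ] [ x     ]   [-c ]
  [ A    0  ] [ lambda ] = [ b ]

Solving the linear system:
  x*      = (0.8077, 0.1923)
  lambda* = (1.0385)
  f(x*)   = 0.0192

x* = (0.8077, 0.1923), lambda* = (1.0385)


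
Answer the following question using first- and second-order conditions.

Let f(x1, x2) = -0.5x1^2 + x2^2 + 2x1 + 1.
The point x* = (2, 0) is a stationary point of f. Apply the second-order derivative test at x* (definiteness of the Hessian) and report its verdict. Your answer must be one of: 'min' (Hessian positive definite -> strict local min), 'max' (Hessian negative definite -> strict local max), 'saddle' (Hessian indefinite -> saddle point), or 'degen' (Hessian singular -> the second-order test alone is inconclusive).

Compute the Hessian H = grad^2 f:
  H = [[-1, 0], [0, 2]]
Verify stationarity: grad f(x*) = H x* + g = (0, 0).
Eigenvalues of H: -1, 2.
Eigenvalues have mixed signs, so H is indefinite -> x* is a saddle point.

saddle


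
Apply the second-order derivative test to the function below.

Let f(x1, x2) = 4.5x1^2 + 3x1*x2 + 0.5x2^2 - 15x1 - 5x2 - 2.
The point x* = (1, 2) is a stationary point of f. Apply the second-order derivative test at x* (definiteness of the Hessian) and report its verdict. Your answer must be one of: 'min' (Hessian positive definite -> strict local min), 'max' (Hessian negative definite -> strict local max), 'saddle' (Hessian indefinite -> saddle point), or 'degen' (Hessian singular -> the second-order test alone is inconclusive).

Compute the Hessian H = grad^2 f:
  H = [[9, 3], [3, 1]]
Verify stationarity: grad f(x*) = H x* + g = (0, 0).
Eigenvalues of H: 0, 10.
H has a zero eigenvalue (singular; positive semidefinite but not definite), so H is neither positive definite, negative definite, nor indefinite. The second-order test alone is inconclusive -> degen.
(Indeed, f is constant along the null direction of H through x*, so x* is not a strict local extremum.)

degen


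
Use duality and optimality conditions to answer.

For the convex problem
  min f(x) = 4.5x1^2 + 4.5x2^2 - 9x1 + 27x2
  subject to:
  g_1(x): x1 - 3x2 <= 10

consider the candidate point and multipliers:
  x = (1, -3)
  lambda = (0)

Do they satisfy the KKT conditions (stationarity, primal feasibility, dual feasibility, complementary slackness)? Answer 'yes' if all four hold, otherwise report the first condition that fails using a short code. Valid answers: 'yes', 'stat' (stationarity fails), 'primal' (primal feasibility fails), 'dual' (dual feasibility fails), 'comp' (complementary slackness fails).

Gradient of f: grad f(x) = Q x + c = (0, 0)
Constraint values g_i(x) = a_i^T x - b_i:
  g_1((1, -3)) = 0
Stationarity residual: grad f(x) + sum_i lambda_i a_i = (0, 0)
  -> stationarity OK
Primal feasibility (all g_i <= 0): OK
Dual feasibility (all lambda_i >= 0): OK
Complementary slackness (lambda_i * g_i(x) = 0 for all i): OK

Verdict: yes, KKT holds.

yes


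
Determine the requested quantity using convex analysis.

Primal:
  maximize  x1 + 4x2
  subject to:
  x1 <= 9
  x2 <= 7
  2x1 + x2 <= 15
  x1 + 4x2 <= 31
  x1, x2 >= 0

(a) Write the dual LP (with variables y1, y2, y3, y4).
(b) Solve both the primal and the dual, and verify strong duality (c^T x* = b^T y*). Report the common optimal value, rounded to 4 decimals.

The standard primal-dual pair for 'max c^T x s.t. A x <= b, x >= 0' is:
  Dual:  min b^T y  s.t.  A^T y >= c,  y >= 0.

So the dual LP is:
  minimize  9y1 + 7y2 + 15y3 + 31y4
  subject to:
    y1 + 2y3 + y4 >= 1
    y2 + y3 + 4y4 >= 4
    y1, y2, y3, y4 >= 0

Solving the primal: x* = (4.1429, 6.7143).
  primal value c^T x* = 31.
Solving the dual: y* = (0, 0, 0, 1).
  dual value b^T y* = 31.
Strong duality: c^T x* = b^T y*. Confirmed.

31


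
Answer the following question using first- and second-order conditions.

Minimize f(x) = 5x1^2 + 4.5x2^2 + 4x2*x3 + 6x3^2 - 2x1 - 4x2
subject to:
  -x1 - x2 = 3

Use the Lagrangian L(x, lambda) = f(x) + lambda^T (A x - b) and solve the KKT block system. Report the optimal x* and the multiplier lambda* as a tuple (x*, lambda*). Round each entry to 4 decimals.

Form the Lagrangian:
  L(x, lambda) = (1/2) x^T Q x + c^T x + lambda^T (A x - b)
Stationarity (grad_x L = 0): Q x + c + A^T lambda = 0.
Primal feasibility: A x = b.

This gives the KKT block system:
  [ Q   A^T ] [ x     ]   [-c ]
  [ A    0  ] [ lambda ] = [ b ]

Solving the linear system:
  x*      = (-1.4151, -1.5849, 0.5283)
  lambda* = (-16.1509)
  f(x*)   = 28.8113

x* = (-1.4151, -1.5849, 0.5283), lambda* = (-16.1509)


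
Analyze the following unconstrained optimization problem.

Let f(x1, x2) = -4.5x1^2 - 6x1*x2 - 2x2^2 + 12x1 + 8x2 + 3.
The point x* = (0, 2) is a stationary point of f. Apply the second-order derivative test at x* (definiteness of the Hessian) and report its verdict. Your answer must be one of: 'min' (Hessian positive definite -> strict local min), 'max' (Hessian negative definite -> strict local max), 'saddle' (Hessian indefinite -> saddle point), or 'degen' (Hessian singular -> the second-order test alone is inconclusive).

Compute the Hessian H = grad^2 f:
  H = [[-9, -6], [-6, -4]]
Verify stationarity: grad f(x*) = H x* + g = (0, 0).
Eigenvalues of H: -13, 0.
H has a zero eigenvalue (singular; negative semidefinite but not definite), so H is neither positive definite, negative definite, nor indefinite. The second-order test alone is inconclusive -> degen.
(Indeed, f is constant along the null direction of H through x*, so x* is not a strict local extremum.)

degen


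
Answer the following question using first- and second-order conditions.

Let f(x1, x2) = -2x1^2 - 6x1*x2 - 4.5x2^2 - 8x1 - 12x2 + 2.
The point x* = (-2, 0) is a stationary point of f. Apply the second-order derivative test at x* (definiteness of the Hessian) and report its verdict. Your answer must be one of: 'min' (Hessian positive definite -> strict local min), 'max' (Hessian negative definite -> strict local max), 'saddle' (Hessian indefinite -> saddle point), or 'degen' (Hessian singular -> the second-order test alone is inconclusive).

Compute the Hessian H = grad^2 f:
  H = [[-4, -6], [-6, -9]]
Verify stationarity: grad f(x*) = H x* + g = (0, 0).
Eigenvalues of H: -13, 0.
H has a zero eigenvalue (singular; negative semidefinite but not definite), so H is neither positive definite, negative definite, nor indefinite. The second-order test alone is inconclusive -> degen.
(Indeed, f is constant along the null direction of H through x*, so x* is not a strict local extremum.)

degen


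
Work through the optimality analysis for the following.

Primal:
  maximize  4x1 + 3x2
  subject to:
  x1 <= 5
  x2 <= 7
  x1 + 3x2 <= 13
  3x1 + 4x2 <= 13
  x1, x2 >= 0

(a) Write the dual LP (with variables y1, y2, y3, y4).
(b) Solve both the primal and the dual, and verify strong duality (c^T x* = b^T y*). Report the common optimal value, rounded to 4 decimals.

The standard primal-dual pair for 'max c^T x s.t. A x <= b, x >= 0' is:
  Dual:  min b^T y  s.t.  A^T y >= c,  y >= 0.

So the dual LP is:
  minimize  5y1 + 7y2 + 13y3 + 13y4
  subject to:
    y1 + y3 + 3y4 >= 4
    y2 + 3y3 + 4y4 >= 3
    y1, y2, y3, y4 >= 0

Solving the primal: x* = (4.3333, 0).
  primal value c^T x* = 17.3333.
Solving the dual: y* = (0, 0, 0, 1.3333).
  dual value b^T y* = 17.3333.
Strong duality: c^T x* = b^T y*. Confirmed.

17.3333


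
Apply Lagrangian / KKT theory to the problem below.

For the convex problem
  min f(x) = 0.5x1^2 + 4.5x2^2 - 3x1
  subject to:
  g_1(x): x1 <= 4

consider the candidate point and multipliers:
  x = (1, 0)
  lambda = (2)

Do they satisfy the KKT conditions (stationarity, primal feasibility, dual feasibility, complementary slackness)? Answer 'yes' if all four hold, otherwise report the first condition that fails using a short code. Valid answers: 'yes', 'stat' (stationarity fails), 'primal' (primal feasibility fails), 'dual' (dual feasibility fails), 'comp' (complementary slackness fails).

Gradient of f: grad f(x) = Q x + c = (-2, 0)
Constraint values g_i(x) = a_i^T x - b_i:
  g_1((1, 0)) = -3
Stationarity residual: grad f(x) + sum_i lambda_i a_i = (0, 0)
  -> stationarity OK
Primal feasibility (all g_i <= 0): OK
Dual feasibility (all lambda_i >= 0): OK
Complementary slackness (lambda_i * g_i(x) = 0 for all i): FAILS

Verdict: the first failing condition is complementary_slackness -> comp.

comp


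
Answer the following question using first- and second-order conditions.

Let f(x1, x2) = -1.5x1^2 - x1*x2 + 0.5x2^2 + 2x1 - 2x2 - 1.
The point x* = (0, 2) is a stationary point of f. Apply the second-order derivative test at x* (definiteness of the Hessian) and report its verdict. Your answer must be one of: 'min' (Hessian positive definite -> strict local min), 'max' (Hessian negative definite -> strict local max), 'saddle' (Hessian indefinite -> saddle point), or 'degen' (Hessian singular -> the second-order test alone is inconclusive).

Compute the Hessian H = grad^2 f:
  H = [[-3, -1], [-1, 1]]
Verify stationarity: grad f(x*) = H x* + g = (0, 0).
Eigenvalues of H: -3.2361, 1.2361.
Eigenvalues have mixed signs, so H is indefinite -> x* is a saddle point.

saddle


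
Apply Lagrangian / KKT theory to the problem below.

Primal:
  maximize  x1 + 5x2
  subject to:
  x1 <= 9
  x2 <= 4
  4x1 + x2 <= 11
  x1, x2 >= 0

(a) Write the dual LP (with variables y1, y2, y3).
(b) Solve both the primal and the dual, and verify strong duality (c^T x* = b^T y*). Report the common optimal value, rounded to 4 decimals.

The standard primal-dual pair for 'max c^T x s.t. A x <= b, x >= 0' is:
  Dual:  min b^T y  s.t.  A^T y >= c,  y >= 0.

So the dual LP is:
  minimize  9y1 + 4y2 + 11y3
  subject to:
    y1 + 4y3 >= 1
    y2 + y3 >= 5
    y1, y2, y3 >= 0

Solving the primal: x* = (1.75, 4).
  primal value c^T x* = 21.75.
Solving the dual: y* = (0, 4.75, 0.25).
  dual value b^T y* = 21.75.
Strong duality: c^T x* = b^T y*. Confirmed.

21.75


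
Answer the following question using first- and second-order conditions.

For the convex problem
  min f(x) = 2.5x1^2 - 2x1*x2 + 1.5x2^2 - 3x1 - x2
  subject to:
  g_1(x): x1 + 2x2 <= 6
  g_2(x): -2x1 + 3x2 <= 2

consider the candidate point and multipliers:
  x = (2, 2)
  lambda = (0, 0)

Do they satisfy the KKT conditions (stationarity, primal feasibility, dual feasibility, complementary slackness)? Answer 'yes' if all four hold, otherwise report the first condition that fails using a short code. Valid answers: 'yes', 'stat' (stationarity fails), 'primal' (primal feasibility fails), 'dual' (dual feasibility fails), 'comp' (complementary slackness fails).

Gradient of f: grad f(x) = Q x + c = (3, 1)
Constraint values g_i(x) = a_i^T x - b_i:
  g_1((2, 2)) = 0
  g_2((2, 2)) = 0
Stationarity residual: grad f(x) + sum_i lambda_i a_i = (3, 1)
  -> stationarity FAILS
Primal feasibility (all g_i <= 0): OK
Dual feasibility (all lambda_i >= 0): OK
Complementary slackness (lambda_i * g_i(x) = 0 for all i): OK

Verdict: the first failing condition is stationarity -> stat.

stat


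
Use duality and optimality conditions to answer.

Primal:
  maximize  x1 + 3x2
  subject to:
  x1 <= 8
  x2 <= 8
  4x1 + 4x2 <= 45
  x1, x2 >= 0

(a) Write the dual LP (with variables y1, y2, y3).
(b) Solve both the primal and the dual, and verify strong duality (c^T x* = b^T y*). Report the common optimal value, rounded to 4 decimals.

The standard primal-dual pair for 'max c^T x s.t. A x <= b, x >= 0' is:
  Dual:  min b^T y  s.t.  A^T y >= c,  y >= 0.

So the dual LP is:
  minimize  8y1 + 8y2 + 45y3
  subject to:
    y1 + 4y3 >= 1
    y2 + 4y3 >= 3
    y1, y2, y3 >= 0

Solving the primal: x* = (3.25, 8).
  primal value c^T x* = 27.25.
Solving the dual: y* = (0, 2, 0.25).
  dual value b^T y* = 27.25.
Strong duality: c^T x* = b^T y*. Confirmed.

27.25


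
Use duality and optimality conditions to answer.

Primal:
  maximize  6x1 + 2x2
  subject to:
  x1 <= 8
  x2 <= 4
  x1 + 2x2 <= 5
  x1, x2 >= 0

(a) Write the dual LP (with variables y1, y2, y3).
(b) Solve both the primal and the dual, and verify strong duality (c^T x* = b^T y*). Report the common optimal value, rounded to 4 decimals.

The standard primal-dual pair for 'max c^T x s.t. A x <= b, x >= 0' is:
  Dual:  min b^T y  s.t.  A^T y >= c,  y >= 0.

So the dual LP is:
  minimize  8y1 + 4y2 + 5y3
  subject to:
    y1 + y3 >= 6
    y2 + 2y3 >= 2
    y1, y2, y3 >= 0

Solving the primal: x* = (5, 0).
  primal value c^T x* = 30.
Solving the dual: y* = (0, 0, 6).
  dual value b^T y* = 30.
Strong duality: c^T x* = b^T y*. Confirmed.

30


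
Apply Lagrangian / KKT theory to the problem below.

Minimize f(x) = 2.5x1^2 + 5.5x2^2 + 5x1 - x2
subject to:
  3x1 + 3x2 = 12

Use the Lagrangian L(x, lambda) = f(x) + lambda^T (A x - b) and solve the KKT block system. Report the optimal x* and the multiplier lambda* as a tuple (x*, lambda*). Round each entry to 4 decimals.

Form the Lagrangian:
  L(x, lambda) = (1/2) x^T Q x + c^T x + lambda^T (A x - b)
Stationarity (grad_x L = 0): Q x + c + A^T lambda = 0.
Primal feasibility: A x = b.

This gives the KKT block system:
  [ Q   A^T ] [ x     ]   [-c ]
  [ A    0  ] [ lambda ] = [ b ]

Solving the linear system:
  x*      = (2.375, 1.625)
  lambda* = (-5.625)
  f(x*)   = 38.875

x* = (2.375, 1.625), lambda* = (-5.625)


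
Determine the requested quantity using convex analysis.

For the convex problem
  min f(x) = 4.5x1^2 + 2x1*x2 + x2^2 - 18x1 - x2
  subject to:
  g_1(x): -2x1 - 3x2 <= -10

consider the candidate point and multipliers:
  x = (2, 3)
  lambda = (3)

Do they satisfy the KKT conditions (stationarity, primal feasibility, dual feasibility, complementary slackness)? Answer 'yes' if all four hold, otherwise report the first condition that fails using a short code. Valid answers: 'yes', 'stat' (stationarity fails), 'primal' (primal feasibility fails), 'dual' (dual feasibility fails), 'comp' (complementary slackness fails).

Gradient of f: grad f(x) = Q x + c = (6, 9)
Constraint values g_i(x) = a_i^T x - b_i:
  g_1((2, 3)) = -3
Stationarity residual: grad f(x) + sum_i lambda_i a_i = (0, 0)
  -> stationarity OK
Primal feasibility (all g_i <= 0): OK
Dual feasibility (all lambda_i >= 0): OK
Complementary slackness (lambda_i * g_i(x) = 0 for all i): FAILS

Verdict: the first failing condition is complementary_slackness -> comp.

comp


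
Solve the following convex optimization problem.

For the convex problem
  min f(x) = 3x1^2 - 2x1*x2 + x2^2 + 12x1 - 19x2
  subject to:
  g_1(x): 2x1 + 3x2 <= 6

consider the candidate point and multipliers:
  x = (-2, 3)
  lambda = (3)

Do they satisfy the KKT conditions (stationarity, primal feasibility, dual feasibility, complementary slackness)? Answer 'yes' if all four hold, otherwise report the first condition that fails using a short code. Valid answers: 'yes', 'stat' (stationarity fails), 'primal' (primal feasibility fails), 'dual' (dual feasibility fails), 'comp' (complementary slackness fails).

Gradient of f: grad f(x) = Q x + c = (-6, -9)
Constraint values g_i(x) = a_i^T x - b_i:
  g_1((-2, 3)) = -1
Stationarity residual: grad f(x) + sum_i lambda_i a_i = (0, 0)
  -> stationarity OK
Primal feasibility (all g_i <= 0): OK
Dual feasibility (all lambda_i >= 0): OK
Complementary slackness (lambda_i * g_i(x) = 0 for all i): FAILS

Verdict: the first failing condition is complementary_slackness -> comp.

comp


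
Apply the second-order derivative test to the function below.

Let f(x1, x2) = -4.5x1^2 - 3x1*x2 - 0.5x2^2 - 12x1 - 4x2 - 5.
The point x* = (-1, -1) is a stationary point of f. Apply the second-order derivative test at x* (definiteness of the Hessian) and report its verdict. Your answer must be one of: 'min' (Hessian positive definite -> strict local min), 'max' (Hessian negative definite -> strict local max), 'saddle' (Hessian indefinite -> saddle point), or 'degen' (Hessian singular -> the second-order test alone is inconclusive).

Compute the Hessian H = grad^2 f:
  H = [[-9, -3], [-3, -1]]
Verify stationarity: grad f(x*) = H x* + g = (0, 0).
Eigenvalues of H: -10, 0.
H has a zero eigenvalue (singular; negative semidefinite but not definite), so H is neither positive definite, negative definite, nor indefinite. The second-order test alone is inconclusive -> degen.
(Indeed, f is constant along the null direction of H through x*, so x* is not a strict local extremum.)

degen


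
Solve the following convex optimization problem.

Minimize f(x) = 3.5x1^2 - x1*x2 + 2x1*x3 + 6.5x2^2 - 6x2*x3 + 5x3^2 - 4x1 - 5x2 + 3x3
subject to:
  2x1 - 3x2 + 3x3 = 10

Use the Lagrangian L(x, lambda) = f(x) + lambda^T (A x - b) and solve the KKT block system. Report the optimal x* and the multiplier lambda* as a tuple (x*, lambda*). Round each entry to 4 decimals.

Form the Lagrangian:
  L(x, lambda) = (1/2) x^T Q x + c^T x + lambda^T (A x - b)
Stationarity (grad_x L = 0): Q x + c + A^T lambda = 0.
Primal feasibility: A x = b.

This gives the KKT block system:
  [ Q   A^T ] [ x     ]   [-c ]
  [ A    0  ] [ lambda ] = [ b ]

Solving the linear system:
  x*      = (2.327, -0.6777, 1.1043)
  lambda* = (-7.5877)
  f(x*)   = 36.6351

x* = (2.327, -0.6777, 1.1043), lambda* = (-7.5877)


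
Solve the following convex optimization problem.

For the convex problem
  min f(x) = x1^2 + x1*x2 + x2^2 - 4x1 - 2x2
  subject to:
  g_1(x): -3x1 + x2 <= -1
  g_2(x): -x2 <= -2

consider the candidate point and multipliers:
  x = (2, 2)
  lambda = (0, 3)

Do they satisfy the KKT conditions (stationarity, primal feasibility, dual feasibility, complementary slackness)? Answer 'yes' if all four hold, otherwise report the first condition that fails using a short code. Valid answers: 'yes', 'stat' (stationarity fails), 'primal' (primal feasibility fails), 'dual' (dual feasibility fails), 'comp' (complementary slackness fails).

Gradient of f: grad f(x) = Q x + c = (2, 4)
Constraint values g_i(x) = a_i^T x - b_i:
  g_1((2, 2)) = -3
  g_2((2, 2)) = 0
Stationarity residual: grad f(x) + sum_i lambda_i a_i = (2, 1)
  -> stationarity FAILS
Primal feasibility (all g_i <= 0): OK
Dual feasibility (all lambda_i >= 0): OK
Complementary slackness (lambda_i * g_i(x) = 0 for all i): OK

Verdict: the first failing condition is stationarity -> stat.

stat


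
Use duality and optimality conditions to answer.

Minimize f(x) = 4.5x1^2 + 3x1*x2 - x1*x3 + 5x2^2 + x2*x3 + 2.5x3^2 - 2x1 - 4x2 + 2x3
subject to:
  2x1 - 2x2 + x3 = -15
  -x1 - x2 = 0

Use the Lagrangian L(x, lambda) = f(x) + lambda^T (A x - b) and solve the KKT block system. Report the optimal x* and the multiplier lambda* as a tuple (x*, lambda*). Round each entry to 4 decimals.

Form the Lagrangian:
  L(x, lambda) = (1/2) x^T Q x + c^T x + lambda^T (A x - b)
Stationarity (grad_x L = 0): Q x + c + A^T lambda = 0.
Primal feasibility: A x = b.

This gives the KKT block system:
  [ Q   A^T ] [ x     ]   [-c ]
  [ A    0  ] [ lambda ] = [ b ]

Solving the linear system:
  x*      = (-2.9725, 2.9725, -3.1101)
  lambda* = (7.6055, -1.5138)
  f(x*)   = 50.9587

x* = (-2.9725, 2.9725, -3.1101), lambda* = (7.6055, -1.5138)


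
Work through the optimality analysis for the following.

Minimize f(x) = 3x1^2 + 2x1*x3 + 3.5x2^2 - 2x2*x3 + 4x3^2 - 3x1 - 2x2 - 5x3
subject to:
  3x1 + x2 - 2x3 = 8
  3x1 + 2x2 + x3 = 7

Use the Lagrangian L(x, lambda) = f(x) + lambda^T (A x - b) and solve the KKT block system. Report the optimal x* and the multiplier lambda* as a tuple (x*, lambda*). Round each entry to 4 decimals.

Form the Lagrangian:
  L(x, lambda) = (1/2) x^T Q x + c^T x + lambda^T (A x - b)
Stationarity (grad_x L = 0): Q x + c + A^T lambda = 0.
Primal feasibility: A x = b.

This gives the KKT block system:
  [ Q   A^T ] [ x     ]   [-c ]
  [ A    0  ] [ lambda ] = [ b ]

Solving the linear system:
  x*      = (2.1379, 0.5517, -0.5172)
  lambda* = (-2.9655, 0.0345)
  f(x*)   = 9.2759

x* = (2.1379, 0.5517, -0.5172), lambda* = (-2.9655, 0.0345)


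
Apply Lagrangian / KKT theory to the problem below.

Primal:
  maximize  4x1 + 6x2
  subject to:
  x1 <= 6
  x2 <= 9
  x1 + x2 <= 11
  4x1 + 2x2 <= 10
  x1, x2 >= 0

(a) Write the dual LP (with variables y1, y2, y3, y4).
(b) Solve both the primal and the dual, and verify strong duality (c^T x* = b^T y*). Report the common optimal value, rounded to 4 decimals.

The standard primal-dual pair for 'max c^T x s.t. A x <= b, x >= 0' is:
  Dual:  min b^T y  s.t.  A^T y >= c,  y >= 0.

So the dual LP is:
  minimize  6y1 + 9y2 + 11y3 + 10y4
  subject to:
    y1 + y3 + 4y4 >= 4
    y2 + y3 + 2y4 >= 6
    y1, y2, y3, y4 >= 0

Solving the primal: x* = (0, 5).
  primal value c^T x* = 30.
Solving the dual: y* = (0, 0, 0, 3).
  dual value b^T y* = 30.
Strong duality: c^T x* = b^T y*. Confirmed.

30


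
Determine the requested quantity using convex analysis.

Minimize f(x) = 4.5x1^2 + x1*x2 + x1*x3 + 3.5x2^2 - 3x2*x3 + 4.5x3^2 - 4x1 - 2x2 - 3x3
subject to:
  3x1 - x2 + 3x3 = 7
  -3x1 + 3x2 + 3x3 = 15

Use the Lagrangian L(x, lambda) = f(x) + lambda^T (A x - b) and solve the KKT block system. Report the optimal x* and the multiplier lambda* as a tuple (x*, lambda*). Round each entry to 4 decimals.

Form the Lagrangian:
  L(x, lambda) = (1/2) x^T Q x + c^T x + lambda^T (A x - b)
Stationarity (grad_x L = 0): Q x + c + A^T lambda = 0.
Primal feasibility: A x = b.

This gives the KKT block system:
  [ Q   A^T ] [ x     ]   [-c ]
  [ A    0  ] [ lambda ] = [ b ]

Solving the linear system:
  x*      = (0.1045, 2.1567, 2.9478)
  lambda* = (-3.2015, -2.5199)
  f(x*)   = 23.3172

x* = (0.1045, 2.1567, 2.9478), lambda* = (-3.2015, -2.5199)


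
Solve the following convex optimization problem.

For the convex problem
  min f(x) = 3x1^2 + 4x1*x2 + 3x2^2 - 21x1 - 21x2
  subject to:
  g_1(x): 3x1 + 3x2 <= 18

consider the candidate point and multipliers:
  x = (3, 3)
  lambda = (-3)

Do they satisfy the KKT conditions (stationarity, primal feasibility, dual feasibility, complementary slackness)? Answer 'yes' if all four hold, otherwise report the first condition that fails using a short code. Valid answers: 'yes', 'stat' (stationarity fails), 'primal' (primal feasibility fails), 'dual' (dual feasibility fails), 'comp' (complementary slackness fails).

Gradient of f: grad f(x) = Q x + c = (9, 9)
Constraint values g_i(x) = a_i^T x - b_i:
  g_1((3, 3)) = 0
Stationarity residual: grad f(x) + sum_i lambda_i a_i = (0, 0)
  -> stationarity OK
Primal feasibility (all g_i <= 0): OK
Dual feasibility (all lambda_i >= 0): FAILS
Complementary slackness (lambda_i * g_i(x) = 0 for all i): OK

Verdict: the first failing condition is dual_feasibility -> dual.

dual


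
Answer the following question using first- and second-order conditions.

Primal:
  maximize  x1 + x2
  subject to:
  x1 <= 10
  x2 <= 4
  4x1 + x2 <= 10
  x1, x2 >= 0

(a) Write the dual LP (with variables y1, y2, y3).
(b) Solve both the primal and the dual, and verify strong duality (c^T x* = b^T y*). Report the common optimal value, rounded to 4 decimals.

The standard primal-dual pair for 'max c^T x s.t. A x <= b, x >= 0' is:
  Dual:  min b^T y  s.t.  A^T y >= c,  y >= 0.

So the dual LP is:
  minimize  10y1 + 4y2 + 10y3
  subject to:
    y1 + 4y3 >= 1
    y2 + y3 >= 1
    y1, y2, y3 >= 0

Solving the primal: x* = (1.5, 4).
  primal value c^T x* = 5.5.
Solving the dual: y* = (0, 0.75, 0.25).
  dual value b^T y* = 5.5.
Strong duality: c^T x* = b^T y*. Confirmed.

5.5


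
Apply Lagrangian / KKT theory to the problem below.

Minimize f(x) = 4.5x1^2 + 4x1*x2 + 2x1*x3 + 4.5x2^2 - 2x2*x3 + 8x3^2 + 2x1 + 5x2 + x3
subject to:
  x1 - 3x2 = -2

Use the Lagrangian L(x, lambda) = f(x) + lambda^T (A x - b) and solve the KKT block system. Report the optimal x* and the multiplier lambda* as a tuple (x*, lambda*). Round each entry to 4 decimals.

Form the Lagrangian:
  L(x, lambda) = (1/2) x^T Q x + c^T x + lambda^T (A x - b)
Stationarity (grad_x L = 0): Q x + c + A^T lambda = 0.
Primal feasibility: A x = b.

This gives the KKT block system:
  [ Q   A^T ] [ x     ]   [-c ]
  [ A    0  ] [ lambda ] = [ b ]

Solving the linear system:
  x*      = (-0.6659, 0.4447, 0.0763)
  lambda* = (2.0619)
  f(x*)   = 2.5459

x* = (-0.6659, 0.4447, 0.0763), lambda* = (2.0619)


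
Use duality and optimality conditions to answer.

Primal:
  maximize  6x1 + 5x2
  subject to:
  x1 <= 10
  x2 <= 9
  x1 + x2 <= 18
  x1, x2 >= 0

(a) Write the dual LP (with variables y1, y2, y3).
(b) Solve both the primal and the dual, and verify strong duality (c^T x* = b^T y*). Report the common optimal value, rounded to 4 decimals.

The standard primal-dual pair for 'max c^T x s.t. A x <= b, x >= 0' is:
  Dual:  min b^T y  s.t.  A^T y >= c,  y >= 0.

So the dual LP is:
  minimize  10y1 + 9y2 + 18y3
  subject to:
    y1 + y3 >= 6
    y2 + y3 >= 5
    y1, y2, y3 >= 0

Solving the primal: x* = (10, 8).
  primal value c^T x* = 100.
Solving the dual: y* = (1, 0, 5).
  dual value b^T y* = 100.
Strong duality: c^T x* = b^T y*. Confirmed.

100


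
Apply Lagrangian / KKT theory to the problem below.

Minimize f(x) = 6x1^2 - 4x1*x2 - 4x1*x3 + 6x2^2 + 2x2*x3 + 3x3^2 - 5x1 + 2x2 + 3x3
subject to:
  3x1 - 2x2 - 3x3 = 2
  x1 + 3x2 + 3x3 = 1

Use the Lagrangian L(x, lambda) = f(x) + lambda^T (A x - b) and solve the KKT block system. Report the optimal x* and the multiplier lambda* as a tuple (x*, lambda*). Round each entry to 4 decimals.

Form the Lagrangian:
  L(x, lambda) = (1/2) x^T Q x + c^T x + lambda^T (A x - b)
Stationarity (grad_x L = 0): Q x + c + A^T lambda = 0.
Primal feasibility: A x = b.

This gives the KKT block system:
  [ Q   A^T ] [ x     ]   [-c ]
  [ A    0  ] [ lambda ] = [ b ]

Solving the linear system:
  x*      = (0.7114, 0.1545, -0.0583)
  lambda* = (-0.7784, -0.8163)
  f(x*)   = -0.5248

x* = (0.7114, 0.1545, -0.0583), lambda* = (-0.7784, -0.8163)


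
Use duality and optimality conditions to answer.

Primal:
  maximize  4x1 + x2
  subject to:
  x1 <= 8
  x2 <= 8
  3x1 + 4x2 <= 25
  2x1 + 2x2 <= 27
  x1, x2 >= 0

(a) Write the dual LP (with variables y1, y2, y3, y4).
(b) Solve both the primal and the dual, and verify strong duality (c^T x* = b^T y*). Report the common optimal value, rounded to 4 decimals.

The standard primal-dual pair for 'max c^T x s.t. A x <= b, x >= 0' is:
  Dual:  min b^T y  s.t.  A^T y >= c,  y >= 0.

So the dual LP is:
  minimize  8y1 + 8y2 + 25y3 + 27y4
  subject to:
    y1 + 3y3 + 2y4 >= 4
    y2 + 4y3 + 2y4 >= 1
    y1, y2, y3, y4 >= 0

Solving the primal: x* = (8, 0.25).
  primal value c^T x* = 32.25.
Solving the dual: y* = (3.25, 0, 0.25, 0).
  dual value b^T y* = 32.25.
Strong duality: c^T x* = b^T y*. Confirmed.

32.25


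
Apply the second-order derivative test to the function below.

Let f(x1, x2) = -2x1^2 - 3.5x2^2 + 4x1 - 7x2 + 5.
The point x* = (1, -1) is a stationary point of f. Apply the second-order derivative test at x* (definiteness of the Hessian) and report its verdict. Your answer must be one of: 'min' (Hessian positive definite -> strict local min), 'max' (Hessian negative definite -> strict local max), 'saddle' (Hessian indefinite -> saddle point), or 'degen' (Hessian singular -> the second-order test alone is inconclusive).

Compute the Hessian H = grad^2 f:
  H = [[-4, 0], [0, -7]]
Verify stationarity: grad f(x*) = H x* + g = (0, 0).
Eigenvalues of H: -7, -4.
Both eigenvalues < 0, so H is negative definite -> x* is a strict local max.

max


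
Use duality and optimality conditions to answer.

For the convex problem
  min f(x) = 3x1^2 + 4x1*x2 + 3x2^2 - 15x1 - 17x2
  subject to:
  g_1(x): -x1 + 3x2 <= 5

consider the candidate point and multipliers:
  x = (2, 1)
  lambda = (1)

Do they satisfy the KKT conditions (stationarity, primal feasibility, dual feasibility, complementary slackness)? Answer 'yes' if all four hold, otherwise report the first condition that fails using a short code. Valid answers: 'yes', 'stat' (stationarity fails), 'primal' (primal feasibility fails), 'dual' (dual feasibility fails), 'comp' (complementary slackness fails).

Gradient of f: grad f(x) = Q x + c = (1, -3)
Constraint values g_i(x) = a_i^T x - b_i:
  g_1((2, 1)) = -4
Stationarity residual: grad f(x) + sum_i lambda_i a_i = (0, 0)
  -> stationarity OK
Primal feasibility (all g_i <= 0): OK
Dual feasibility (all lambda_i >= 0): OK
Complementary slackness (lambda_i * g_i(x) = 0 for all i): FAILS

Verdict: the first failing condition is complementary_slackness -> comp.

comp


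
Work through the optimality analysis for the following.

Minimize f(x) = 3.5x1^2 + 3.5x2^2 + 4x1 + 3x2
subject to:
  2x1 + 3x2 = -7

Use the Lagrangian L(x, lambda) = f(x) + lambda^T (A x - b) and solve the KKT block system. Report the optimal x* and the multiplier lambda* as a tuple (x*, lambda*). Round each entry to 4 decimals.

Form the Lagrangian:
  L(x, lambda) = (1/2) x^T Q x + c^T x + lambda^T (A x - b)
Stationarity (grad_x L = 0): Q x + c + A^T lambda = 0.
Primal feasibility: A x = b.

This gives the KKT block system:
  [ Q   A^T ] [ x     ]   [-c ]
  [ A    0  ] [ lambda ] = [ b ]

Solving the linear system:
  x*      = (-1.2747, -1.4835)
  lambda* = (2.4615)
  f(x*)   = 3.8407

x* = (-1.2747, -1.4835), lambda* = (2.4615)


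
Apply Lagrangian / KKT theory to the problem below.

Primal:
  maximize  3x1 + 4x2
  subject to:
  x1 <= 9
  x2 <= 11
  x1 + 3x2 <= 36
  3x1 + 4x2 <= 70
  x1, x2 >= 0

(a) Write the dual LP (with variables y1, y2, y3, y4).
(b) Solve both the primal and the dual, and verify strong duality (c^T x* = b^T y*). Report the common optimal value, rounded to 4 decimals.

The standard primal-dual pair for 'max c^T x s.t. A x <= b, x >= 0' is:
  Dual:  min b^T y  s.t.  A^T y >= c,  y >= 0.

So the dual LP is:
  minimize  9y1 + 11y2 + 36y3 + 70y4
  subject to:
    y1 + y3 + 3y4 >= 3
    y2 + 3y3 + 4y4 >= 4
    y1, y2, y3, y4 >= 0

Solving the primal: x* = (9, 9).
  primal value c^T x* = 63.
Solving the dual: y* = (1.6667, 0, 1.3333, 0).
  dual value b^T y* = 63.
Strong duality: c^T x* = b^T y*. Confirmed.

63


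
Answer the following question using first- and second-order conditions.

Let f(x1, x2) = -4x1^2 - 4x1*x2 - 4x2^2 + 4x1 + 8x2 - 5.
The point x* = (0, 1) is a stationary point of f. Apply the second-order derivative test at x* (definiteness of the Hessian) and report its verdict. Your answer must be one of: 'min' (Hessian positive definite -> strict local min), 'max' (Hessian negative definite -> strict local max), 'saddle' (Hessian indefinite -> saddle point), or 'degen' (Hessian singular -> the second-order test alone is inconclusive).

Compute the Hessian H = grad^2 f:
  H = [[-8, -4], [-4, -8]]
Verify stationarity: grad f(x*) = H x* + g = (0, 0).
Eigenvalues of H: -12, -4.
Both eigenvalues < 0, so H is negative definite -> x* is a strict local max.

max


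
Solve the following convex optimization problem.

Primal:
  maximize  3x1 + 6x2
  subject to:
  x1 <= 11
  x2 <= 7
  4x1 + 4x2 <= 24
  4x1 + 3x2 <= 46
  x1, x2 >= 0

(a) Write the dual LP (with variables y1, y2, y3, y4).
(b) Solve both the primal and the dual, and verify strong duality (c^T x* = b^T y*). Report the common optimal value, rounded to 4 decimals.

The standard primal-dual pair for 'max c^T x s.t. A x <= b, x >= 0' is:
  Dual:  min b^T y  s.t.  A^T y >= c,  y >= 0.

So the dual LP is:
  minimize  11y1 + 7y2 + 24y3 + 46y4
  subject to:
    y1 + 4y3 + 4y4 >= 3
    y2 + 4y3 + 3y4 >= 6
    y1, y2, y3, y4 >= 0

Solving the primal: x* = (0, 6).
  primal value c^T x* = 36.
Solving the dual: y* = (0, 0, 1.5, 0).
  dual value b^T y* = 36.
Strong duality: c^T x* = b^T y*. Confirmed.

36


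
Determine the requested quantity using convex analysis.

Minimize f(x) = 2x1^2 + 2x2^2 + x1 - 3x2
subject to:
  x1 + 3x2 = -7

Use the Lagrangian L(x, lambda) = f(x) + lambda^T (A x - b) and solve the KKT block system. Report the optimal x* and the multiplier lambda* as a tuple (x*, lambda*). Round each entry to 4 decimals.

Form the Lagrangian:
  L(x, lambda) = (1/2) x^T Q x + c^T x + lambda^T (A x - b)
Stationarity (grad_x L = 0): Q x + c + A^T lambda = 0.
Primal feasibility: A x = b.

This gives the KKT block system:
  [ Q   A^T ] [ x     ]   [-c ]
  [ A    0  ] [ lambda ] = [ b ]

Solving the linear system:
  x*      = (-1.15, -1.95)
  lambda* = (3.6)
  f(x*)   = 14.95

x* = (-1.15, -1.95), lambda* = (3.6)
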